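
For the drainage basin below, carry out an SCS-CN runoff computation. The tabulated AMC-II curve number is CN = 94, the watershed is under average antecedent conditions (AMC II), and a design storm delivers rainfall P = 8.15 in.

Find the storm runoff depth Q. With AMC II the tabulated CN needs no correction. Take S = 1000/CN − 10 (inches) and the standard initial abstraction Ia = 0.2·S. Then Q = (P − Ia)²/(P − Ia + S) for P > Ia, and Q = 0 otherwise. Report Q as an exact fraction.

Q = 56866681/7652540 in ≈ 7.431 in

Average conditions: CN = 94 (no AMC adjustment).
Max retention: S = 1000/94 − 10 = 30/47 in (≈ 0.638 in)
Ia = 0.2·(30/47) = 6/47 in ≈ 0.128 in
Since P=8.150 > Ia=0.128: effective rainfall P−Ia = 7541/940 in
Q = (7541/940)²/((7541/940) + 30/47) = (56866681/883600)/(8141/940) = 56866681/7652540 in ≈ 7.431 in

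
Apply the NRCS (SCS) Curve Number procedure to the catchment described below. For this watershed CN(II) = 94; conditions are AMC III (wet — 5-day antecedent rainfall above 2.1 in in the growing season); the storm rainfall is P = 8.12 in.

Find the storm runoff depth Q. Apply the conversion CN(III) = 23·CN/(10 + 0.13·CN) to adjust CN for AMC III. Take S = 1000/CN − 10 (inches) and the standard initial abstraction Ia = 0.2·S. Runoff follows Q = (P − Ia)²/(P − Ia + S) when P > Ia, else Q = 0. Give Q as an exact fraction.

CN(III) from CN(II)=94: (23·94)/(10 + 0.13·94) = 108100/1111 ≈ 97.300
Retention S: 1000/CN − 10 with CN=97.300 → S = 300/1081 ≈ 0.278 in
Initial abstraction Ia = S/5 = (300/1081)/5 = 60/1081 ≈ 0.056 in
P − Ia = 8.120 − 0.056 = 217943/27025 ≈ 8.064 in (> 0, runoff occurs)
Q: (217943/27025)² ÷ (225443/27025) = 47499151249/6092597075 in (≈ 7.796 in)

Q = 47499151249/6092597075 in ≈ 7.796 in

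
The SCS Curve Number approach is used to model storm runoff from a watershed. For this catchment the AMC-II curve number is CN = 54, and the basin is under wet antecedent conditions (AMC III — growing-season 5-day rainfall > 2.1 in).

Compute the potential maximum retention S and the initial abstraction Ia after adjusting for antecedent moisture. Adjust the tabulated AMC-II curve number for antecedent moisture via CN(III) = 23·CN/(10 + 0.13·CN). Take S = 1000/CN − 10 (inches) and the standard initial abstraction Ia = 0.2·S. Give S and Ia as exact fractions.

S = 100/27 in ≈ 3.704 in; Ia = 20/27 in ≈ 0.741 in

Wet (AMC III): CN(III) = 23·54/(10 + 0.13·54) = 1242/(851/50) = 2700/37 ≈ 72.973
Retention S: 1000/CN − 10 with CN=72.973 → S = 100/27 ≈ 3.704 in
Initial abstraction Ia = S/5 = (100/27)/5 = 20/27 ≈ 0.741 in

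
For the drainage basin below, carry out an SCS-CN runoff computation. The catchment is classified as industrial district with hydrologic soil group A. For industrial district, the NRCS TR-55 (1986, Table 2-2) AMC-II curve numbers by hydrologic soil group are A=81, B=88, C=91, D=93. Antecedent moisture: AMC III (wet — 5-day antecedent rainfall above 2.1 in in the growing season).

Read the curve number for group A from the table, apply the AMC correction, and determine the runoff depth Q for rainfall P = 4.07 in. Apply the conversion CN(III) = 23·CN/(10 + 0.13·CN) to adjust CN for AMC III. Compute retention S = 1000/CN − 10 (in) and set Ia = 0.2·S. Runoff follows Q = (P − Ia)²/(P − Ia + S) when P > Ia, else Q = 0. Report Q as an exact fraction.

NRCS table: industrial district, soil group A → CN(II) = 81
Adjust CN=81 to AMC III: 23·81/(10 + 0.13·81) → 1863 ÷ (2053/100) = 186300/2053 ≈ 90.745
Max retention: S = 1000/(186300/2053) − 10 = 1900/1863 in (≈ 1.020 in)
Ia = 0.2·(1900/1863) = 380/1863 in ≈ 0.204 in
Excess rainfall: 4.070 − 0.204 = 3.866 in; P > Ia so Q > 0
Q = (720241/186300)²/((720241/186300) + 1900/1863) = (518747098081/34707690000)/(910241/186300) = 518747098081/169577898300 in ≈ 3.059 in

Q = 518747098081/169577898300 in ≈ 3.059 in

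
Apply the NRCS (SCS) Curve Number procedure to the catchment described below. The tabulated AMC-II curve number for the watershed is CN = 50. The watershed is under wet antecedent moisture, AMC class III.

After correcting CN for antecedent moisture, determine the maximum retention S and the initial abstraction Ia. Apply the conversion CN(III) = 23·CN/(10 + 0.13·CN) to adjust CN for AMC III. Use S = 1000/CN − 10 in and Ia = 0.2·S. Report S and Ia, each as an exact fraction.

Adjust CN=50 to AMC III: 23·50/(10 + 0.13·50) → 1150 ÷ (33/2) = 2300/33 ≈ 69.697
S = 1000/(2300/33) − 10 = 100/23 in ≈ 4.348 in
Ia = 0.2S: 0.2·4.348 = 0.870 in (exactly 20/23)

S = 100/23 in ≈ 4.348 in; Ia = 20/23 in ≈ 0.870 in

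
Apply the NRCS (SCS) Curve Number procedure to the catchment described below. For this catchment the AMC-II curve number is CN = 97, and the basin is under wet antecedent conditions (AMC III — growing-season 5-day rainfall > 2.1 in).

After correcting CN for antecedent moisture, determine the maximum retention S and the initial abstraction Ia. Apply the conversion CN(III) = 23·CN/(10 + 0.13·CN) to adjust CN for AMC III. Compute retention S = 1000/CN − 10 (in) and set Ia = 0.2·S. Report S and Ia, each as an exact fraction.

S = 300/2231 in ≈ 0.134 in; Ia = 60/2231 in ≈ 0.027 in

Adjust CN=97 to AMC III: 23·97/(10 + 0.13·97) → 2231 ÷ (2261/100) = 223100/2261 ≈ 98.673
S = 1000/(223100/2261) − 10 = 300/2231 in ≈ 0.134 in
Ia = 0.2S: 0.2·0.134 = 0.027 in (exactly 60/2231)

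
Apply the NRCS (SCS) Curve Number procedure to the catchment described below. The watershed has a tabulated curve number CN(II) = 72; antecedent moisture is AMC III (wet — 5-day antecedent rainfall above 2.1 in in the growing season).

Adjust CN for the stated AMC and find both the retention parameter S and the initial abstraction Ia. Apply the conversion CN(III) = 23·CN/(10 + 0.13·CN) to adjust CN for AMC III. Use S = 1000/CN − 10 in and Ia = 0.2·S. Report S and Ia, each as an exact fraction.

S = 350/207 in ≈ 1.691 in; Ia = 70/207 in ≈ 0.338 in

Adjust CN=72 to AMC III: 23·72/(10 + 0.13·72) → 1656 ÷ (484/25) = 10350/121 ≈ 85.537
Retention S: 1000/CN − 10 with CN=85.537 → S = 350/207 ≈ 1.691 in
Ia = 0.2S: 0.2·1.691 = 0.338 in (exactly 70/207)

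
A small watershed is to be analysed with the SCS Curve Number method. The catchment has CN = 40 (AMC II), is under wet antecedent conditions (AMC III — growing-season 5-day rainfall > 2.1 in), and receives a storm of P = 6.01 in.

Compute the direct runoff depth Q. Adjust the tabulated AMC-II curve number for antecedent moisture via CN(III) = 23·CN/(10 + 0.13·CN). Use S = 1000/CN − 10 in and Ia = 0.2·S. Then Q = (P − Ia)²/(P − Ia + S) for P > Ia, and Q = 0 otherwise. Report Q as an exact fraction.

Wet (AMC III): CN(III) = 23·40/(10 + 0.13·40) = 920/(76/5) = 1150/19 ≈ 60.526
S = 1000/(1150/19) − 10 = 150/23 in ≈ 6.522 in
Ia = 0.2·(150/23) = 30/23 in ≈ 1.304 in
Excess rainfall: 6.010 − 1.304 = 4.706 in; P > Ia so Q > 0
Runoff Q = (P−Ia)²/(P−Ia+S) = (4.706)²/(4.706+6.522) = 117137329/59392900 ≈ 1.972 in

Q = 117137329/59392900 in ≈ 1.972 in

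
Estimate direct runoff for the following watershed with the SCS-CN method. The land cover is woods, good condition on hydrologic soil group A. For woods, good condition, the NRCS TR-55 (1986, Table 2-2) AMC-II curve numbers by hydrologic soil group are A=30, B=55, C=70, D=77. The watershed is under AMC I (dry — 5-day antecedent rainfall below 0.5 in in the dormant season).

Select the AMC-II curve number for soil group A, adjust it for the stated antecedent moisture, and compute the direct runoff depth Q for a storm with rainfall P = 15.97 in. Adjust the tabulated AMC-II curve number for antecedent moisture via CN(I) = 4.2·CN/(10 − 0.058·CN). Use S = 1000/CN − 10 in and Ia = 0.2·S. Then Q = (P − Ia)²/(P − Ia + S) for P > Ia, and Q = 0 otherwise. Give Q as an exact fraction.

Q = 19123129/48935700 in ≈ 0.391 in

NRCS table: woods, good condition, soil group A → CN(II) = 30
Adjust CN=30 to AMC I: 4.2·30/(10 − 0.058·30) → 126 ÷ (413/50) = 900/59 ≈ 15.254
S = 1000/(900/59) − 10 = 500/9 in ≈ 55.556 in
Initial abstraction Ia = S/5 = (500/9)/5 = 100/9 ≈ 11.111 in
Excess rainfall: 15.970 − 11.111 = 4.859 in; P > Ia so Q > 0
Q: (4373/900)² ÷ (54373/900) = 19123129/48935700 in (≈ 0.391 in)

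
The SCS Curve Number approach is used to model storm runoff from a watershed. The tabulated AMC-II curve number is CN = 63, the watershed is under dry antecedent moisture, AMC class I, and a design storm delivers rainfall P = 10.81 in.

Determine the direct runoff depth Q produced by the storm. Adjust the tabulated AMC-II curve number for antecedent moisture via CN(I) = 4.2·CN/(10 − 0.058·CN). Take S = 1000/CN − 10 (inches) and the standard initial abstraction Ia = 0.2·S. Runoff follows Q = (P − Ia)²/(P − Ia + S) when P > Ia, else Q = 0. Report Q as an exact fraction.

CN(I) from CN(II)=63: (4.2·63)/(10 − 0.058·63) = 132300/3173 ≈ 41.696
S = 1000/(132300/3173) − 10 = 18500/1323 in ≈ 13.983 in
Ia = 0.2·(18500/1323) = 3700/1323 in ≈ 2.797 in
Excess rainfall: 10.810 − 2.797 = 8.013 in; P > Ia so Q > 0
Runoff Q = (P−Ia)²/(P−Ia+S) = (8.013)²/(8.013+13.983) = 1123945586569/385014564900 ≈ 2.919 in

Q = 1123945586569/385014564900 in ≈ 2.919 in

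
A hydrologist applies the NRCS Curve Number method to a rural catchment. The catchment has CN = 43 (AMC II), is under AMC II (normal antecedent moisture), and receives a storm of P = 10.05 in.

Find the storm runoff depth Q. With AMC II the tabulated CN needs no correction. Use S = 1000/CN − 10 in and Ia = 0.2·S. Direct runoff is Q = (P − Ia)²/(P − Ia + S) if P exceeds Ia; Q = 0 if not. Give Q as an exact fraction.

CN(II) = 43; AMC II needs no correction.
Retention S: 1000/CN − 10 with CN=43.000 → S = 570/43 ≈ 13.256 in
Ia = 0.2S: 0.2·13.256 = 2.651 in (exactly 114/43)
Excess rainfall: 10.050 − 2.651 = 7.399 in; P > Ia so Q > 0
Runoff Q = (P−Ia)²/(P−Ia+S) = (7.399)²/(7.399+13.256) = 13495923/5092060 ≈ 2.650 in

Q = 13495923/5092060 in ≈ 2.650 in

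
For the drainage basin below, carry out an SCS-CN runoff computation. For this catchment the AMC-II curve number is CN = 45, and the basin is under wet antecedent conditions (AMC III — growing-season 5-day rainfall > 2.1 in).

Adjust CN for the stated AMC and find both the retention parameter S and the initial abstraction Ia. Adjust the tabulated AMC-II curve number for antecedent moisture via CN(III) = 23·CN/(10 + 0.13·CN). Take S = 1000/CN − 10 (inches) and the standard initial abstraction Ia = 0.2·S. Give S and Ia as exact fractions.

S = 1100/207 in ≈ 5.314 in; Ia = 220/207 in ≈ 1.063 in

CN(III) from CN(II)=45: (23·45)/(10 + 0.13·45) = 20700/317 ≈ 65.300
S = 1000/(20700/317) − 10 = 1100/207 in ≈ 5.314 in
Ia = 0.2S: 0.2·5.314 = 1.063 in (exactly 220/207)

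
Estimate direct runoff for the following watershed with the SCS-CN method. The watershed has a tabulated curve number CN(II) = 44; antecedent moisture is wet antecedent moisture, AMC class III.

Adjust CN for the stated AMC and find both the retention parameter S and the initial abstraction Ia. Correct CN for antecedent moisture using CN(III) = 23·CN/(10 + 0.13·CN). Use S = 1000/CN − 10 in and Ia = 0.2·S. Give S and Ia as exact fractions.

CN(III) from CN(II)=44: (23·44)/(10 + 0.13·44) = 25300/393 ≈ 64.377
Max retention: S = 1000/(25300/393) − 10 = 1400/253 in (≈ 5.534 in)
Ia = 0.2·(1400/253) = 280/253 in ≈ 1.107 in

S = 1400/253 in ≈ 5.534 in; Ia = 280/253 in ≈ 1.107 in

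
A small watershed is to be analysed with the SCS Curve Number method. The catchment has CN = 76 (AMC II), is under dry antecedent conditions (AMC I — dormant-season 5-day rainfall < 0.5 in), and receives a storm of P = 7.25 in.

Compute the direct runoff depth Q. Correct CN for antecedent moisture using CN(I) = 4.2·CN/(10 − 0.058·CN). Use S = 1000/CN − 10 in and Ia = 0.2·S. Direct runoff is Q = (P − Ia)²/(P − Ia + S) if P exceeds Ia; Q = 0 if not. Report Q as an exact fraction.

Q = 9345249/3754324 in ≈ 2.489 in

CN(I) from CN(II)=76: (4.2·76)/(10 − 0.058·76) = 13300/233 ≈ 57.082
Retention S: 1000/CN − 10 with CN=57.082 → S = 1000/133 ≈ 7.519 in
Ia = 0.2S: 0.2·7.519 = 1.504 in (exactly 200/133)
Excess rainfall: 7.250 − 1.504 = 5.746 in; P > Ia so Q > 0
Q = (3057/532)²/((3057/532) + 1000/133) = (9345249/283024)/(7057/532) = 9345249/3754324 in ≈ 2.489 in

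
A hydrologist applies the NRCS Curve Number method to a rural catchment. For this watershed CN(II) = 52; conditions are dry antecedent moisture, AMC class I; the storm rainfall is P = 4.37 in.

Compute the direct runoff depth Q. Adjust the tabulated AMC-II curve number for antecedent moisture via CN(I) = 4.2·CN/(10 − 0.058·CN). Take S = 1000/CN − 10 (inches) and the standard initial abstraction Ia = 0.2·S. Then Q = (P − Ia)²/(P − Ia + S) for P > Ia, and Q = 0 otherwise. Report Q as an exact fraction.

Q = 0 in ≈ 0.000 in

Dry (AMC I): CN(I) = 4.2·52/(10 − 0.058·52) = (1092/5)/(873/125) = 9100/291 ≈ 31.271
Retention S: 1000/CN − 10 with CN=31.271 → S = 2000/91 ≈ 21.978 in
Ia = 0.2·(2000/91) = 400/91 in ≈ 4.396 in
P = 4.370 ≤ Ia = 4.396 in: entire storm abstracted, Q = 0.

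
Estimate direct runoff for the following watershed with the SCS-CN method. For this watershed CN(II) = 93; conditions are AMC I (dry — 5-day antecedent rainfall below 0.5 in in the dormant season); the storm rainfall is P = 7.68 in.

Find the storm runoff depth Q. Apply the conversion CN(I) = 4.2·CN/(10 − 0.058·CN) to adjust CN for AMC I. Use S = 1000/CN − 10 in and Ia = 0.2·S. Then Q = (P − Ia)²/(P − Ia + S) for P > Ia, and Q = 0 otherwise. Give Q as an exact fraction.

Q = 162996289/27711675 in ≈ 5.882 in

Dry (AMC I): CN(I) = 4.2·93/(10 − 0.058·93) = (1953/5)/(2303/500) = 27900/329 ≈ 84.802
Retention S: 1000/CN − 10 with CN=84.802 → S = 500/279 ≈ 1.792 in
Ia = 0.2·(500/279) = 100/279 in ≈ 0.358 in
Excess rainfall: 7.680 − 0.358 = 7.322 in; P > Ia so Q > 0
Runoff Q = (P−Ia)²/(P−Ia+S) = (7.322)²/(7.322+1.792) = 162996289/27711675 ≈ 5.882 in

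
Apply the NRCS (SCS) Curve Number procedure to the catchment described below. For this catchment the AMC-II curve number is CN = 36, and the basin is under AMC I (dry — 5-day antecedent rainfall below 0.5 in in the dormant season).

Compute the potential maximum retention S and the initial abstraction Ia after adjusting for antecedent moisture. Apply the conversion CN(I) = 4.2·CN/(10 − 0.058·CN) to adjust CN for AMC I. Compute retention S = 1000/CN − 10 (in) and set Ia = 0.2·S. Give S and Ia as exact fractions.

Dry (AMC I): CN(I) = 4.2·36/(10 − 0.058·36) = (756/5)/(989/125) = 18900/989 ≈ 19.110
Retention S: 1000/CN − 10 with CN=19.110 → S = 8000/189 ≈ 42.328 in
Ia = 0.2S: 0.2·42.328 = 8.466 in (exactly 1600/189)

S = 8000/189 in ≈ 42.328 in; Ia = 1600/189 in ≈ 8.466 in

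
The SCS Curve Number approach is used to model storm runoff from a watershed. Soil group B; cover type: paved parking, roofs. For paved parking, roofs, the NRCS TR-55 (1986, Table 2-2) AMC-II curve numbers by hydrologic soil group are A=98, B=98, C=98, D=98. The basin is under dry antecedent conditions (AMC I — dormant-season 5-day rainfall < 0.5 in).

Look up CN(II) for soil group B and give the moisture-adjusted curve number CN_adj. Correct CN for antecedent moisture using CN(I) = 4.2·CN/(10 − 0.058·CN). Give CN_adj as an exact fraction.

CN_adj = 102900/1079 ≈ 95.366

NRCS table: paved parking, roofs, soil group B → CN(II) = 98
Dry (AMC I): CN(I) = 4.2·98/(10 − 0.058·98) = (2058/5)/(1079/250) = 102900/1079 ≈ 95.366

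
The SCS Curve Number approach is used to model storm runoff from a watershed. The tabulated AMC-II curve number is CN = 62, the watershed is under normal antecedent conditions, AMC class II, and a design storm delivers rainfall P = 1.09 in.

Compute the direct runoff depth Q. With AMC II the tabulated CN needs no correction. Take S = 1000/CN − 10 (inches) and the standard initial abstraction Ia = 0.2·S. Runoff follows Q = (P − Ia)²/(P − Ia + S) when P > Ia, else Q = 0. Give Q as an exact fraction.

Q = 0 in ≈ 0.000 in

AMC II — tabulated CN = 62 applies directly.
S = 1000/62 − 10 = 190/31 in ≈ 6.129 in
Ia = 0.2S: 0.2·6.129 = 1.226 in (exactly 38/31)
P = 1.090 ≤ Ia = 1.226 in: entire storm abstracted, Q = 0.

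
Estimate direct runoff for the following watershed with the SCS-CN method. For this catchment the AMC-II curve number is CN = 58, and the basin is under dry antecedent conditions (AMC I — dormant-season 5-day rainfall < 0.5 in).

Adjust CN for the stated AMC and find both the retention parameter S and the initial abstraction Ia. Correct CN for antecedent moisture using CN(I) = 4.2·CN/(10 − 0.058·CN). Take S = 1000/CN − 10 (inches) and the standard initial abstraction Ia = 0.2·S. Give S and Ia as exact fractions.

S = 500/29 in ≈ 17.241 in; Ia = 100/29 in ≈ 3.448 in

Adjust CN=58 to AMC I: 4.2·58/(10 − 0.058·58) → (1218/5) ÷ (1659/250) = 2900/79 ≈ 36.709
Max retention: S = 1000/(2900/79) − 10 = 500/29 in (≈ 17.241 in)
Ia = 0.2·(500/29) = 100/29 in ≈ 3.448 in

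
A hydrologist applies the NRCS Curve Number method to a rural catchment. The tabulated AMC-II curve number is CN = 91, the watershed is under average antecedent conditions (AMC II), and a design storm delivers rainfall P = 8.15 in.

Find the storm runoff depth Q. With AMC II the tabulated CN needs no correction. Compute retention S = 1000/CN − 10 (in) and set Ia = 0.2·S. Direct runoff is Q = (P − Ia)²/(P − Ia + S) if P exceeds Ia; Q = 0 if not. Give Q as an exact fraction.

Q = 209467729/29616860 in ≈ 7.073 in

Average conditions: CN = 91 (no AMC adjustment).
Max retention: S = 1000/91 − 10 = 90/91 in (≈ 0.989 in)
Ia = 0.2S: 0.2·0.989 = 0.198 in (exactly 18/91)
Excess rainfall: 8.150 − 0.198 = 7.952 in; P > Ia so Q > 0
Runoff Q = (P−Ia)²/(P−Ia+S) = (7.952)²/(7.952+0.989) = 209467729/29616860 ≈ 7.073 in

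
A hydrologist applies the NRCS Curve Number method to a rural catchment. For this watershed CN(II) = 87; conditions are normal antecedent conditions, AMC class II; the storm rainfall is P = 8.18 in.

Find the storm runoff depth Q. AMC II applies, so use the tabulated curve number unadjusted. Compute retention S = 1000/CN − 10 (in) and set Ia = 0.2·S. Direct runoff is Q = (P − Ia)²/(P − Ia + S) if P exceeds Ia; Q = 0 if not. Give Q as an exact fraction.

Average conditions: CN = 87 (no AMC adjustment).
Max retention: S = 1000/87 − 10 = 130/87 in (≈ 1.494 in)
Initial abstraction Ia = S/5 = (130/87)/5 = 26/87 ≈ 0.299 in
Excess rainfall: 8.180 − 0.299 = 7.881 in; P > Ia so Q > 0
Q: (34283/4350)² ÷ (40783/4350) = 1175324089/177406050 in (≈ 6.625 in)

Q = 1175324089/177406050 in ≈ 6.625 in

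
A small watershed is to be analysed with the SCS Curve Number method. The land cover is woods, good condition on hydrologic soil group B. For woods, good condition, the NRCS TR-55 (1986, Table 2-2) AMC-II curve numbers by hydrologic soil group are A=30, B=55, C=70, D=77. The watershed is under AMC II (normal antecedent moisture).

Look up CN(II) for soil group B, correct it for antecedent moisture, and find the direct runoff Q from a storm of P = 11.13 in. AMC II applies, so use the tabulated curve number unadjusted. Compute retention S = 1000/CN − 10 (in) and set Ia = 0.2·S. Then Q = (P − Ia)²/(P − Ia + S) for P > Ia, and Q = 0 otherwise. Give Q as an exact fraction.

Q = 36352083/7129100 in ≈ 5.099 in

NRCS table: woods, good condition, soil group B → CN(II) = 55
Average conditions: CN = 55 (no AMC adjustment).
S = 1000/55 − 10 = 90/11 in ≈ 8.182 in
Ia = 0.2·(90/11) = 18/11 in ≈ 1.636 in
P − Ia = 11.130 − 1.636 = 10443/1100 ≈ 9.494 in (> 0, runoff occurs)
Runoff Q = (P−Ia)²/(P−Ia+S) = (9.494)²/(9.494+8.182) = 36352083/7129100 ≈ 5.099 in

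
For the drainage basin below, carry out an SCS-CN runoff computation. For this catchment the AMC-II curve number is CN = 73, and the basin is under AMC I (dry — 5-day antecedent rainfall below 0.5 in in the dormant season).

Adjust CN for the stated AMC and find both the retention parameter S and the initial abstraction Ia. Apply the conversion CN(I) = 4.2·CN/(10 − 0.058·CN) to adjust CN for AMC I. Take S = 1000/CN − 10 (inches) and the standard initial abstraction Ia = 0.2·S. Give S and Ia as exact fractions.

S = 4500/511 in ≈ 8.806 in; Ia = 900/511 in ≈ 1.761 in

Dry (AMC I): CN(I) = 4.2·73/(10 − 0.058·73) = (1533/5)/(2883/500) = 51100/961 ≈ 53.174
S = 1000/(51100/961) − 10 = 4500/511 in ≈ 8.806 in
Ia = 0.2·(4500/511) = 900/511 in ≈ 1.761 in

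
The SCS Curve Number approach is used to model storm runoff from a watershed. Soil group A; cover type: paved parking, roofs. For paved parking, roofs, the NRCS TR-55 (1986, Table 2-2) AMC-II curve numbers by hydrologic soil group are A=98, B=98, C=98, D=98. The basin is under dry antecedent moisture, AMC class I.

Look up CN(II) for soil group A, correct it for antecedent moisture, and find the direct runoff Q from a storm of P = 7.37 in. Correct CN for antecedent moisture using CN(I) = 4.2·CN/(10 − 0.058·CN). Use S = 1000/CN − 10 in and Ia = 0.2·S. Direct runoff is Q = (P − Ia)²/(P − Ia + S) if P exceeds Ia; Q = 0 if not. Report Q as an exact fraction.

NRCS table: paved parking, roofs, soil group A → CN(II) = 98
Dry (AMC I): CN(I) = 4.2·98/(10 − 0.058·98) = (2058/5)/(1079/250) = 102900/1079 ≈ 95.366
Retention S: 1000/CN − 10 with CN=95.366 → S = 500/1029 ≈ 0.486 in
Ia = 0.2S: 0.2·0.486 = 0.097 in (exactly 100/1029)
P − Ia = 7.370 − 0.097 = 748373/102900 ≈ 7.273 in (> 0, runoff occurs)
Q = (748373/102900)²/((748373/102900) + 500/1029) = (560062147129/10588410000)/(798373/102900) = 560062147129/82152581700 in ≈ 6.817 in

Q = 560062147129/82152581700 in ≈ 6.817 in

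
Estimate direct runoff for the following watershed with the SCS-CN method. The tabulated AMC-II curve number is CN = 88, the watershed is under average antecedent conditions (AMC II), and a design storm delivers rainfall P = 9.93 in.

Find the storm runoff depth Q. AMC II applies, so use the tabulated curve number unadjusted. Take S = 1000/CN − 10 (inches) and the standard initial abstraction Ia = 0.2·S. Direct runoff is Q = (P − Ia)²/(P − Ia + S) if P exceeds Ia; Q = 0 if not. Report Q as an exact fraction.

Q = 12538681/1481700 in ≈ 8.462 in

Average conditions: CN = 88 (no AMC adjustment).
Retention S: 1000/CN − 10 with CN=88.000 → S = 15/11 ≈ 1.364 in
Initial abstraction Ia = S/5 = (15/11)/5 = 3/11 ≈ 0.273 in
Excess rainfall: 9.930 − 0.273 = 9.657 in; P > Ia so Q > 0
Q = (10623/1100)²/((10623/1100) + 15/11) = (112848129/1210000)/(12123/1100) = 12538681/1481700 in ≈ 8.462 in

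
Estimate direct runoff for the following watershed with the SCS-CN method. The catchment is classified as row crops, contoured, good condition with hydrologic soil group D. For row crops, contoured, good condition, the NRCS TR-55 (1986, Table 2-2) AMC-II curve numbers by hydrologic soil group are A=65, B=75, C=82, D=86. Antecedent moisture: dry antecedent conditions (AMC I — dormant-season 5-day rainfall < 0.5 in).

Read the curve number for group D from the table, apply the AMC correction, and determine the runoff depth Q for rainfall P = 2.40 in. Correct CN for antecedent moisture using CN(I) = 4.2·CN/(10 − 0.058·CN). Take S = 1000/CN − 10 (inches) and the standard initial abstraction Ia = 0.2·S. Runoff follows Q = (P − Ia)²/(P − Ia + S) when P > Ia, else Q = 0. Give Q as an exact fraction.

NRCS table: row crops, contoured, good condition, soil group D → CN(II) = 86
Dry (AMC I): CN(I) = 4.2·86/(10 − 0.058·86) = (1806/5)/(1253/250) = 12900/179 ≈ 72.067
Max retention: S = 1000/(12900/179) − 10 = 500/129 in (≈ 3.876 in)
Ia = 0.2·(500/129) = 100/129 in ≈ 0.775 in
P − Ia = 2.400 − 0.775 = 1048/645 ≈ 1.625 in (> 0, runoff occurs)
Runoff Q = (P−Ia)²/(P−Ia+S) = (1.625)²/(1.625+3.876) = 274576/572115 ≈ 0.480 in

Q = 274576/572115 in ≈ 0.480 in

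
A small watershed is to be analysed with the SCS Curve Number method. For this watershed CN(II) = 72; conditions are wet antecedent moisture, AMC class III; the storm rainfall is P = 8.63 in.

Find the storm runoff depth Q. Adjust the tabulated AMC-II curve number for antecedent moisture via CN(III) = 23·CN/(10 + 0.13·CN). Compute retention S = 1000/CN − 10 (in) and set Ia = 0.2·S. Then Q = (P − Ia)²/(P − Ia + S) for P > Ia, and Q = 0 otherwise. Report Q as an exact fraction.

Wet (AMC III): CN(III) = 23·72/(10 + 0.13·72) = 1656/(484/25) = 10350/121 ≈ 85.537
S = 1000/(10350/121) − 10 = 350/207 in ≈ 1.691 in
Ia = 0.2S: 0.2·1.691 = 0.338 in (exactly 70/207)
Excess rainfall: 8.630 − 0.338 = 8.292 in; P > Ia so Q > 0
Runoff Q = (P−Ia)²/(P−Ia+S) = (8.292)²/(8.292+1.691) = 29460632881/4277468700 ≈ 6.887 in

Q = 29460632881/4277468700 in ≈ 6.887 in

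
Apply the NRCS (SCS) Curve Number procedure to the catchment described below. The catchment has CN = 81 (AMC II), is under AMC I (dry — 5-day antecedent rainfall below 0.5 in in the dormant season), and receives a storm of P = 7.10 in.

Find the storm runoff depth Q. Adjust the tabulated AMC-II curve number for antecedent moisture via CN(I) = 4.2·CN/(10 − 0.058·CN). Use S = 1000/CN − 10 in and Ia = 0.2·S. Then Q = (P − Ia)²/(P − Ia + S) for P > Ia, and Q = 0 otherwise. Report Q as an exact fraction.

Adjust CN=81 to AMC I: 4.2·81/(10 − 0.058·81) → (1701/5) ÷ (2651/500) = 170100/2651 ≈ 64.164
Max retention: S = 1000/(170100/2651) − 10 = 9500/1701 in (≈ 5.585 in)
Ia = 0.2S: 0.2·5.585 = 1.117 in (exactly 1900/1701)
Since P=7.100 > Ia=1.117: effective rainfall P−Ia = 101771/17010 in
Q: (101771/17010)² ÷ (196771/17010) = 10357336441/3347074710 in (≈ 3.094 in)

Q = 10357336441/3347074710 in ≈ 3.094 in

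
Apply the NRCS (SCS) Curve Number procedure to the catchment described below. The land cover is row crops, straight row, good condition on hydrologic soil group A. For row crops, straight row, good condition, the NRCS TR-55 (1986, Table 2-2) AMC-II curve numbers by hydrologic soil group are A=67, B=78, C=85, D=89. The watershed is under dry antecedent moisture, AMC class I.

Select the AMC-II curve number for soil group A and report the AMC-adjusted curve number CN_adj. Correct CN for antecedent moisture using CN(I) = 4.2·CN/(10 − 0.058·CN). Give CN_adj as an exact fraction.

NRCS table: row crops, straight row, good condition, soil group A → CN(II) = 67
Adjust CN=67 to AMC I: 4.2·67/(10 − 0.058·67) → (1407/5) ÷ (3057/500) = 46900/1019 ≈ 46.026

CN_adj = 46900/1019 ≈ 46.026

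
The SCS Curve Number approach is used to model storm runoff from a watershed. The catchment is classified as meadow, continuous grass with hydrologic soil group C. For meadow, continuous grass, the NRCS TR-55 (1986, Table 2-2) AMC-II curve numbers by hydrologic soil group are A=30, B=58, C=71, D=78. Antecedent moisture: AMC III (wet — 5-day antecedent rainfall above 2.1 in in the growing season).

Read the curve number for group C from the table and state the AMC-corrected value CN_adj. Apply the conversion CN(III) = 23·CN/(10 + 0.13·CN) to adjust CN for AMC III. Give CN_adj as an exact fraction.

CN_adj = 163300/1923 ≈ 84.919

NRCS table: meadow, continuous grass, soil group C → CN(II) = 71
Adjust CN=71 to AMC III: 23·71/(10 + 0.13·71) → 1633 ÷ (1923/100) = 163300/1923 ≈ 84.919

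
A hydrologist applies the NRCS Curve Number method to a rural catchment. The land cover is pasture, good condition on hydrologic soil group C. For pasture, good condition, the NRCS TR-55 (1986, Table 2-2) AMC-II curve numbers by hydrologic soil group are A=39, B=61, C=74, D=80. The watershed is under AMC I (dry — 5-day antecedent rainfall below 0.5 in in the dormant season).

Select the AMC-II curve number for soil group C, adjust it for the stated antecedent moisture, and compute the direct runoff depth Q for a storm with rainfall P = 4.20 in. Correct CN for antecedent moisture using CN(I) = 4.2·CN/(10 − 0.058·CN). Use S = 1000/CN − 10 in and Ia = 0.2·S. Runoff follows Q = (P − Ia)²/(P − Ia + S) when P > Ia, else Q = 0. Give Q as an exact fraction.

NRCS table: pasture, good condition, soil group C → CN(II) = 74
CN(I) from CN(II)=74: (4.2·74)/(10 − 0.058·74) = 77700/1427 ≈ 54.450
Max retention: S = 1000/(77700/1427) − 10 = 6500/777 in (≈ 8.366 in)
Initial abstraction Ia = S/5 = (6500/777)/5 = 1300/777 ≈ 1.673 in
Excess rainfall: 4.200 − 1.673 = 2.527 in; P > Ia so Q > 0
Q = (9817/3885)²/((9817/3885) + 6500/777) = (96373489/15093225)/(42317/3885) = 96373489/164401545 in ≈ 0.586 in

Q = 96373489/164401545 in ≈ 0.586 in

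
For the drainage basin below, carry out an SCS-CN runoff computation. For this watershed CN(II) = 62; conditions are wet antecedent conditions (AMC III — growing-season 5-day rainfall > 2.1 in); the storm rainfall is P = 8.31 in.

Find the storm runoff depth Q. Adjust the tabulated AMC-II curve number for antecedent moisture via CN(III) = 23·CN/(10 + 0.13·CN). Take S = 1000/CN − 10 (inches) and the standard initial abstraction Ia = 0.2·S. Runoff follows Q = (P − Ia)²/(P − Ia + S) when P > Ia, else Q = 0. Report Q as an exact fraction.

Wet (AMC III): CN(III) = 23·62/(10 + 0.13·62) = 1426/(903/50) = 71300/903 ≈ 78.959
Max retention: S = 1000/(71300/903) − 10 = 1900/713 in (≈ 2.665 in)
Ia = 0.2·(1900/713) = 380/713 in ≈ 0.533 in
P − Ia = 8.310 − 0.533 = 554503/71300 ≈ 7.777 in (> 0, runoff occurs)
Q = (554503/71300)²/((554503/71300) + 1900/713) = (307473577009/5083690000)/(744503/71300) = 307473577009/53083063900 in ≈ 5.792 in

Q = 307473577009/53083063900 in ≈ 5.792 in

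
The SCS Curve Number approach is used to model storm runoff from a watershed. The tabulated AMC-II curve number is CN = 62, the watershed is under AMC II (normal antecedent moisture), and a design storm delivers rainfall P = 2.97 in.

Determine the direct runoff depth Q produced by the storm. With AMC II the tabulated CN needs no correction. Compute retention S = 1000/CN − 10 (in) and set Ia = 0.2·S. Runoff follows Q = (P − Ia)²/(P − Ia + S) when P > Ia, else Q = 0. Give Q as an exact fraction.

Q = 29235649/75661700 in ≈ 0.386 in

Average conditions: CN = 62 (no AMC adjustment).
Retention S: 1000/CN − 10 with CN=62.000 → S = 190/31 ≈ 6.129 in
Ia = 0.2S: 0.2·6.129 = 1.226 in (exactly 38/31)
P − Ia = 2.970 − 1.226 = 5407/3100 ≈ 1.744 in (> 0, runoff occurs)
Q = (5407/3100)²/((5407/3100) + 190/31) = (29235649/9610000)/(24407/3100) = 29235649/75661700 in ≈ 0.386 in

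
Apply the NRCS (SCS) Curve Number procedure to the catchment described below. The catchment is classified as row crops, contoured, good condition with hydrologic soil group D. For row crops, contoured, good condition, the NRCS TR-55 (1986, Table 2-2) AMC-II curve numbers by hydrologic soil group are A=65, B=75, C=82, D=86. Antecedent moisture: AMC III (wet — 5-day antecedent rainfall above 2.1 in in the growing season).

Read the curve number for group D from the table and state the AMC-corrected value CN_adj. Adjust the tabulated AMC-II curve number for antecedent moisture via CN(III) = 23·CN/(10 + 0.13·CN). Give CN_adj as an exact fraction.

NRCS table: row crops, contoured, good condition, soil group D → CN(II) = 86
Adjust CN=86 to AMC III: 23·86/(10 + 0.13·86) → 1978 ÷ (1059/50) = 98900/1059 ≈ 93.390

CN_adj = 98900/1059 ≈ 93.390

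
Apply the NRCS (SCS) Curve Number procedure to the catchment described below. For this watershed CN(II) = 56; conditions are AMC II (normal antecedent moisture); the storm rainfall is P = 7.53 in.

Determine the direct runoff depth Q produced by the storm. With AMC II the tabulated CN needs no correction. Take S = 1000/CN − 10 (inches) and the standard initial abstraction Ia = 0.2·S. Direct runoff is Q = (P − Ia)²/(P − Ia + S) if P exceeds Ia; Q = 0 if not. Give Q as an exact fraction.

AMC II — tabulated CN = 56 applies directly.
Max retention: S = 1000/56 − 10 = 55/7 in (≈ 7.857 in)
Ia = 0.2S: 0.2·7.857 = 1.571 in (exactly 11/7)
Since P=7.530 > Ia=1.571: effective rainfall P−Ia = 4171/700 in
Runoff Q = (P−Ia)²/(P−Ia+S) = (5.959)²/(5.959+7.857) = 17397241/6769700 ≈ 2.570 in

Q = 17397241/6769700 in ≈ 2.570 in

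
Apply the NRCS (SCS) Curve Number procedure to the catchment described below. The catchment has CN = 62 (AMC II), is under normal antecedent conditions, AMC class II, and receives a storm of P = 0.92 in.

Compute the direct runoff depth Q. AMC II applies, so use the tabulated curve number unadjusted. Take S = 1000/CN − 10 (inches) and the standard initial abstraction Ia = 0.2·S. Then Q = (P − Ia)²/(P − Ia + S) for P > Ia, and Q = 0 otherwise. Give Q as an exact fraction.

AMC II — tabulated CN = 62 applies directly.
Max retention: S = 1000/62 − 10 = 190/31 in (≈ 6.129 in)
Ia = 0.2S: 0.2·6.129 = 1.226 in (exactly 38/31)
P = 0.920 ≤ Ia = 1.226 in: entire storm abstracted, Q = 0.

Q = 0 in ≈ 0.000 in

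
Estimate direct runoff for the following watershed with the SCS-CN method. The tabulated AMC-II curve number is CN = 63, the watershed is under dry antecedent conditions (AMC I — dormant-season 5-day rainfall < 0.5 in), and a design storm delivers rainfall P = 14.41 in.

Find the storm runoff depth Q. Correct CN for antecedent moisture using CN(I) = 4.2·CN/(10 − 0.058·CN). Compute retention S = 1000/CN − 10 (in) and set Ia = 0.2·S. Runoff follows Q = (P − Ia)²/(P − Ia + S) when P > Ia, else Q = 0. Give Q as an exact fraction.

Q = 2360657092249/448026408900 in ≈ 5.269 in

CN(I) from CN(II)=63: (4.2·63)/(10 − 0.058·63) = 132300/3173 ≈ 41.696
Retention S: 1000/CN − 10 with CN=41.696 → S = 18500/1323 ≈ 13.983 in
Initial abstraction Ia = S/5 = (18500/1323)/5 = 3700/1323 ≈ 2.797 in
P − Ia = 14.410 − 2.797 = 1536443/132300 ≈ 11.613 in (> 0, runoff occurs)
Runoff Q = (P−Ia)²/(P−Ia+S) = (11.613)²/(11.613+13.983) = 2360657092249/448026408900 ≈ 5.269 in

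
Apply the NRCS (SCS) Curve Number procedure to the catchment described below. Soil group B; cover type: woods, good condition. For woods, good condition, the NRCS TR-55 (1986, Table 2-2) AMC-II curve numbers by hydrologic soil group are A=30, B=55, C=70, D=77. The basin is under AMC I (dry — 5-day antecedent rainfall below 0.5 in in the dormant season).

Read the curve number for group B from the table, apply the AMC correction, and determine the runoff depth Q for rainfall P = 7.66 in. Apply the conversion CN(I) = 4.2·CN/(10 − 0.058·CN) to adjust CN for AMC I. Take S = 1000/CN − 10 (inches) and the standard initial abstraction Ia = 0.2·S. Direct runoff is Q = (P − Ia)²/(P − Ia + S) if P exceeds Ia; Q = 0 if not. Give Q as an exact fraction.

NRCS table: woods, good condition, soil group B → CN(II) = 55
Dry (AMC I): CN(I) = 4.2·55/(10 − 0.058·55) = 231/(681/100) = 7700/227 ≈ 33.921
Max retention: S = 1000/(7700/227) − 10 = 1500/77 in (≈ 19.481 in)
Ia = 0.2S: 0.2·19.481 = 3.896 in (exactly 300/77)
P − Ia = 7.660 − 3.896 = 14491/3850 ≈ 3.764 in (> 0, runoff occurs)
Q = (14491/3850)²/((14491/3850) + 1500/77) = (209989081/14822500)/(89491/3850) = 209989081/344540350 in ≈ 0.609 in

Q = 209989081/344540350 in ≈ 0.609 in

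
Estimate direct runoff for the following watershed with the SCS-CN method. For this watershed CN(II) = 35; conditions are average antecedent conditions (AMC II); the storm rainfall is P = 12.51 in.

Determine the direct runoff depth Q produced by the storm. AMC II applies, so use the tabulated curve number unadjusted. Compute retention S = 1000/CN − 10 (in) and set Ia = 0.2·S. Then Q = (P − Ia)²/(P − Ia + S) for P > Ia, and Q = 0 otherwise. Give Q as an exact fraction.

Q = 37908649/13409900 in ≈ 2.827 in

CN(II) = 35; AMC II needs no correction.
Retention S: 1000/CN − 10 with CN=35.000 → S = 130/7 ≈ 18.571 in
Ia = 0.2S: 0.2·18.571 = 3.714 in (exactly 26/7)
P − Ia = 12.510 − 3.714 = 6157/700 ≈ 8.796 in (> 0, runoff occurs)
Q = (6157/700)²/((6157/700) + 130/7) = (37908649/490000)/(19157/700) = 37908649/13409900 in ≈ 2.827 in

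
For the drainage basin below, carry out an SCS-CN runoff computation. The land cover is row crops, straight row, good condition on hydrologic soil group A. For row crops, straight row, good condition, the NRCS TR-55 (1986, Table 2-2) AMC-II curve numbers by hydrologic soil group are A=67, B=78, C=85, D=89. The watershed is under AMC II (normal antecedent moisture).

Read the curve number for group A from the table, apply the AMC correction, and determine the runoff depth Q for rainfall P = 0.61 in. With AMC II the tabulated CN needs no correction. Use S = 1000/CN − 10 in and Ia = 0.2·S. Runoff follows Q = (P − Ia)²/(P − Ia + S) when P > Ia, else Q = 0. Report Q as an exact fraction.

Q = 0 in ≈ 0.000 in

NRCS table: row crops, straight row, good condition, soil group A → CN(II) = 67
AMC II — tabulated CN = 67 applies directly.
Retention S: 1000/CN − 10 with CN=67.000 → S = 330/67 ≈ 4.925 in
Ia = 0.2·(330/67) = 66/67 in ≈ 0.985 in
P = 0.610 ≤ Ia = 0.985 in: entire storm abstracted, Q = 0.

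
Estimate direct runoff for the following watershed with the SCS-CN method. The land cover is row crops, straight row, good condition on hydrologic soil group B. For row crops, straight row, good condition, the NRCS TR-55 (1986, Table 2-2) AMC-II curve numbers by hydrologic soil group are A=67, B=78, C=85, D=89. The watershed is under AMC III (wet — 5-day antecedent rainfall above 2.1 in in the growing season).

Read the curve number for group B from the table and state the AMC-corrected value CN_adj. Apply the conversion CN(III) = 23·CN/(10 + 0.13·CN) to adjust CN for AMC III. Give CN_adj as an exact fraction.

NRCS table: row crops, straight row, good condition, soil group B → CN(II) = 78
CN(III) from CN(II)=78: (23·78)/(10 + 0.13·78) = 89700/1007 ≈ 89.076

CN_adj = 89700/1007 ≈ 89.076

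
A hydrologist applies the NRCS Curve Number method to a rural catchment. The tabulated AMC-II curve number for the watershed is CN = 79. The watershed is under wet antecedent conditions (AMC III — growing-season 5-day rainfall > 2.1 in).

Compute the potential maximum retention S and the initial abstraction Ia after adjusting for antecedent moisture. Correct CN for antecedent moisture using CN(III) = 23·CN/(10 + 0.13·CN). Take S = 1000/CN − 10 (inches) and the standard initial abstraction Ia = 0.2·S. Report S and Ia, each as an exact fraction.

CN(III) from CN(II)=79: (23·79)/(10 + 0.13·79) = 181700/2027 ≈ 89.640
Retention S: 1000/CN − 10 with CN=89.640 → S = 2100/1817 ≈ 1.156 in
Ia = 0.2·(2100/1817) = 420/1817 in ≈ 0.231 in

S = 2100/1817 in ≈ 1.156 in; Ia = 420/1817 in ≈ 0.231 in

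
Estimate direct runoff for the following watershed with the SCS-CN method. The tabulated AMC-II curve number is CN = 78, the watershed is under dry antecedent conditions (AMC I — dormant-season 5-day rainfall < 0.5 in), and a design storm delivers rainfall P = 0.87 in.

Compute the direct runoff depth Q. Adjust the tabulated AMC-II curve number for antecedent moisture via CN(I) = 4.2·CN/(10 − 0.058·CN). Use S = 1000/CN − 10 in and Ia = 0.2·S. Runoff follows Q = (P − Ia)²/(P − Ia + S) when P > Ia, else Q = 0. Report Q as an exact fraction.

Adjust CN=78 to AMC I: 4.2·78/(10 − 0.058·78) → (1638/5) ÷ (1369/250) = 81900/1369 ≈ 59.825
Retention S: 1000/CN − 10 with CN=59.825 → S = 5500/819 ≈ 6.716 in
Initial abstraction Ia = S/5 = (5500/819)/5 = 1100/819 ≈ 1.343 in
P = 0.870 ≤ Ia = 1.343 in: entire storm abstracted, Q = 0.

Q = 0 in ≈ 0.000 in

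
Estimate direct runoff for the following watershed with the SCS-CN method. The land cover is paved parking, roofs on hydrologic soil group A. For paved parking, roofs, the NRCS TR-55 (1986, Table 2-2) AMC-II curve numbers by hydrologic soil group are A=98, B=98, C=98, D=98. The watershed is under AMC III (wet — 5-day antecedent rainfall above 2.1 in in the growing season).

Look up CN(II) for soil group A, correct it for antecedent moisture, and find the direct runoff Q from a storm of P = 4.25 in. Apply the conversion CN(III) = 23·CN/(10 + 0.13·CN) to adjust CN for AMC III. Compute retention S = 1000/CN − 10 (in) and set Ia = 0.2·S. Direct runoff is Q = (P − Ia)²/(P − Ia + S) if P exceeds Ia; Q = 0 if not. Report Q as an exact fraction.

NRCS table: paved parking, roofs, soil group A → CN(II) = 98
Wet (AMC III): CN(III) = 23·98/(10 + 0.13·98) = 2254/(1137/50) = 112700/1137 ≈ 99.120
Max retention: S = 1000/(112700/1137) − 10 = 100/1127 in (≈ 0.089 in)
Ia = 0.2·(100/1127) = 20/1127 in ≈ 0.018 in
Since P=4.250 > Ia=0.018: effective rainfall P−Ia = 19079/4508 in
Q: (19079/4508)² ÷ (19479/4508) = 364008241/87811332 in (≈ 4.145 in)

Q = 364008241/87811332 in ≈ 4.145 in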